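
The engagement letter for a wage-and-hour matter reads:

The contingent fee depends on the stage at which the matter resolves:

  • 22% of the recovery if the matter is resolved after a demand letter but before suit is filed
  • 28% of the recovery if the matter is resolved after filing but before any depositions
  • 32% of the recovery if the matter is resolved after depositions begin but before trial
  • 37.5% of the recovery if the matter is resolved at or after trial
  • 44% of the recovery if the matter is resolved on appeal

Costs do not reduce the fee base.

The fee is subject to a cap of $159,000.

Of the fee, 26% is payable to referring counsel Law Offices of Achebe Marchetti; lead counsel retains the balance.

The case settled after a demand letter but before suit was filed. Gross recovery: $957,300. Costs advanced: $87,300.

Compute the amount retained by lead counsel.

Fee base is the gross recovery, $957,300; costs are reimbursed separately.
The matter settled after a demand letter but before suit was filed, so the 22% rate applies.
$957,300 × 22% = $210,606.00
$210,606.00 exceeds the $159,000 cap, so the fee is capped at $159,000.00.
Referral share: 26% of $159,000.00 = $41,340.00; lead counsel retains $159,000.00 − $41,340.00 = $117,660.00.

$117,660.00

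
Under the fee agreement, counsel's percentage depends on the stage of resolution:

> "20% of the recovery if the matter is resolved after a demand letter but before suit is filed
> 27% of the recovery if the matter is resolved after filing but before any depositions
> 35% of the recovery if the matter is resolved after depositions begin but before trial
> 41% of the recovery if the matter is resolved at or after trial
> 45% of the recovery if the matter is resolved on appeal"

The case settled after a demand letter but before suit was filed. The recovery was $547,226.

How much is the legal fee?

The matter settled after a demand letter but before suit was filed, so the 20% rate applies.
$547,226 × 20% = $109,445.20

$109,445.20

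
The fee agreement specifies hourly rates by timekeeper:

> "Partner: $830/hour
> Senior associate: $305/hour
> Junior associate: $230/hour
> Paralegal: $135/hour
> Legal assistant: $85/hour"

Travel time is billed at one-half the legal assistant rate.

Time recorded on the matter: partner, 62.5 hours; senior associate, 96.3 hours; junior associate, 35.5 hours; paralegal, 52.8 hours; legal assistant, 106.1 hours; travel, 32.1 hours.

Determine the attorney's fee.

$106,922.25

Partner: 62.5 × $830 = $51,875.00
Senior associate: 96.3 × $305 = $29,371.50
Junior associate: 35.5 × $230 = $8,165.00
Paralegal: 52.8 × $135 = $7,128.00
Legal assistant: 106.1 × $85 = $9,018.50
Subtotal: $51,875.00 + $29,371.50 + $8,165.00 + $7,128.00 + $9,018.50 = $105,558.00
Travel: 32.1 × ($85 ÷ 2) = 32.1 × $42.50 = $1,364.25
Total: $105,558.00 + $1,364.25 = $106,922.25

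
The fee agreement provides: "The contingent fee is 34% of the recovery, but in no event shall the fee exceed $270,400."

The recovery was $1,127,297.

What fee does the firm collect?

$270,400.00

34% of $1,127,297 = $383,280.98
That exceeds the $270,400 cap, so the fee is capped at $270,400.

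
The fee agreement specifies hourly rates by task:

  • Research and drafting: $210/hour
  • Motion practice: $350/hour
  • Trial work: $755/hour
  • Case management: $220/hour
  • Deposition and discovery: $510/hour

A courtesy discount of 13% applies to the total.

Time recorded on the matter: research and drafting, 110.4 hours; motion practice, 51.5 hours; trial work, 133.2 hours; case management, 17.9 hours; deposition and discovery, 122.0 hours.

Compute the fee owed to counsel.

$180,901.71

Research and drafting: 110.4 × $210 = $23,184.00
Motion practice: 51.5 × $350 = $18,025.00
Trial work: 133.2 × $755 = $100,566.00
Case management: 17.9 × $220 = $3,938.00
Deposition and discovery: 122.0 × $510 = $62,220.00
Subtotal: $207,933.00
Less 13% discount: −$27,031.29
Total: $207,933.00 − $27,031.29 = $180,901.71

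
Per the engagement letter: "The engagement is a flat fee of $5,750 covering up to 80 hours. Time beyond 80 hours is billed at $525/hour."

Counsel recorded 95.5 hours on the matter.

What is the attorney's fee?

Flat fee: $5,750.00
Excess hours: 95.5 − 80 = 15.5
Overrun: 15.5 × $525 = $8,137.50
Total: $5,750.00 + $8,137.50 = $13,887.50

$13,887.50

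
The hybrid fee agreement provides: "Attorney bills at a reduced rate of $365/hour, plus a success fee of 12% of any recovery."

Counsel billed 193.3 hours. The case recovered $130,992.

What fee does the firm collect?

$86,273.54

Hourly: 193.3 × $365 = $70,554.50
Success fee: 12% of $130,992 = $15,719.04
Total: $70,554.50 + $15,719.04 = $86,273.54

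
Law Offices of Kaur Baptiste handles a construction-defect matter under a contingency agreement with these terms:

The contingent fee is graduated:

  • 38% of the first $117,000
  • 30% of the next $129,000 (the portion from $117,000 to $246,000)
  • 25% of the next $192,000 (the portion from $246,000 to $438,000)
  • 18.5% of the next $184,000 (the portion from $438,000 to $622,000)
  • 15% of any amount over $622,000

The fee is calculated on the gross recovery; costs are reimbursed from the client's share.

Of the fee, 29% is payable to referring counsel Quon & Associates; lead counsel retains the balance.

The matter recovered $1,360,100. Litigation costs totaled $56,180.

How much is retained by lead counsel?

$195,899.65

Fee base is the gross recovery, $1,360,100; costs are reimbursed separately.
First $117,000 at 38% = $44,460.00
Next $129,000 at 30% = $38,700.00
Next $192,000 at 25% = $48,000.00
Next $184,000 at 18.5% = $34,040.00
Remaining $738,100 at 15% = $110,715.00
Fee: $44,460.00 + $38,700.00 + $48,000.00 + $34,040.00 + $110,715.00 = $275,915.00
Referral share: 29% of $275,915.00 = $80,015.35; lead counsel retains $275,915.00 − $80,015.35 = $195,899.65.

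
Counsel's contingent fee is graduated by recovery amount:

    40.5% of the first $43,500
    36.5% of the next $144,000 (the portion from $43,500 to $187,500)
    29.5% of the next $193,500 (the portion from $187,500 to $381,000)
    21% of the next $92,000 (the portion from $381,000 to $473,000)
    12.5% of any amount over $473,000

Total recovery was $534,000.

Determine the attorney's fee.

First $43,500 at 40.5% = $17,617.50
Next $144,000 at 36.5% = $52,560.00
Next $193,500 at 29.5% = $57,082.50
Next $92,000 at 21% = $19,320.00
Remaining $61,000 at 12.5% = $7,625.00
Fee: $17,617.50 + $52,560.00 + $57,082.50 + $19,320.00 + $7,625.00 = $154,205.00

$154,205.00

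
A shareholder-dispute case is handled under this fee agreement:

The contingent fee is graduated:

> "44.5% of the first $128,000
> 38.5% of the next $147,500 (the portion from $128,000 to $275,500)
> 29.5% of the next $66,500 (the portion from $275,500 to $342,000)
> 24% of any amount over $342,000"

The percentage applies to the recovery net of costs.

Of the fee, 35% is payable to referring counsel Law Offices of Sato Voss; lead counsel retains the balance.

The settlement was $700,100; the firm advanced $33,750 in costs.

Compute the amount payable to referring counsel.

Fee base (net of costs): $700,100 − $33,750 = $666,350
First $128,000 at 44.5% = $56,960.00
Next $147,500 at 38.5% = $56,787.50
Next $66,500 at 29.5% = $19,617.50
Remaining $324,350 at 24% = $77,844.00
Fee: $56,960.00 + $56,787.50 + $19,617.50 + $77,844.00 = $211,209.00
Referral share: 35% of $211,209.00 = $73,923.15; lead counsel retains $211,209.00 − $73,923.15 = $137,285.85.

$73,923.15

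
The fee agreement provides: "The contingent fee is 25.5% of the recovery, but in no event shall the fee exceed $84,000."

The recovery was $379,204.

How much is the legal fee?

25.5% of $379,204 = $96,697.02
That exceeds the $84,000 cap, so the fee is capped at $84,000.

$84,000.00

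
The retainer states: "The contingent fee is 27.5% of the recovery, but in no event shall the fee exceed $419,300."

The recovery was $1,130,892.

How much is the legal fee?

$310,995.30

27.5% of $1,130,892 = $310,995.30
That is under the $419,300 cap.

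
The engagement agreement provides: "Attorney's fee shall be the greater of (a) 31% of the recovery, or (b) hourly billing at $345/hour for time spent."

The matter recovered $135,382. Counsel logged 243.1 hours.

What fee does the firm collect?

$83,869.50

(a) 31% of $135,382 = $41,968.42
(b) 243.1 × $345 = $83,869.50
The greater is (b): $83,869.50.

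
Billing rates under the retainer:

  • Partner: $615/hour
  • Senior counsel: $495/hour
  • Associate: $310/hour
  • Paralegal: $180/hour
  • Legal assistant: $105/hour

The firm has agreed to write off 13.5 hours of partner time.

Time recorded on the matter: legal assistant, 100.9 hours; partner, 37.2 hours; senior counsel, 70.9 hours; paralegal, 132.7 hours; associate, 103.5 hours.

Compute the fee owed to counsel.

Partner: 37.2 × $615 = $22,878.00
Senior counsel: 70.9 × $495 = $35,095.50
Associate: 103.5 × $310 = $32,085.00
Paralegal: 132.7 × $180 = $23,886.00
Legal assistant: 100.9 × $105 = $10,594.50
Subtotal: $124,539.00
Write-off: 13.5 × $615 = $8,302.50
Total: $124,539.00 − $8,302.50 = $116,236.50

$116,236.50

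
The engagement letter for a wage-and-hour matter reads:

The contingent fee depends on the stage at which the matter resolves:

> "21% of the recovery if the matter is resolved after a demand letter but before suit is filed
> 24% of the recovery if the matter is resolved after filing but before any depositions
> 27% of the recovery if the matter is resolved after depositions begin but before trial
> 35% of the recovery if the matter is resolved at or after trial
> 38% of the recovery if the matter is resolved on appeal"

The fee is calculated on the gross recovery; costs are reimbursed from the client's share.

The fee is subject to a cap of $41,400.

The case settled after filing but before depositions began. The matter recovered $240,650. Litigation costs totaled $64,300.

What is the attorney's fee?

$41,400.00

Fee base is the gross recovery, $240,650; costs are reimbursed separately.
The matter settled after filing but before depositions began, so the 24% rate applies.
$240,650 × 24% = $57,756.00
$57,756.00 exceeds the $41,400 cap, so the fee is capped at $41,400.00.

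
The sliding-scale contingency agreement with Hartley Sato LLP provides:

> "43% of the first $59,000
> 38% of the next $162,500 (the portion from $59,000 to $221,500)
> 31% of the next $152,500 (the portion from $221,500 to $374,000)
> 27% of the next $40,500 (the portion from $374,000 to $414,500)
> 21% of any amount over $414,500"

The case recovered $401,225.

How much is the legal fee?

First $59,000 at 43% = $25,370.00
Next $162,500 at 38% = $61,750.00
Next $152,500 at 31% = $47,275.00
Remaining $27,225 at 27% = $7,350.75
Fee: $25,370.00 + $61,750.00 + $47,275.00 + $7,350.75 = $141,745.75

$141,745.75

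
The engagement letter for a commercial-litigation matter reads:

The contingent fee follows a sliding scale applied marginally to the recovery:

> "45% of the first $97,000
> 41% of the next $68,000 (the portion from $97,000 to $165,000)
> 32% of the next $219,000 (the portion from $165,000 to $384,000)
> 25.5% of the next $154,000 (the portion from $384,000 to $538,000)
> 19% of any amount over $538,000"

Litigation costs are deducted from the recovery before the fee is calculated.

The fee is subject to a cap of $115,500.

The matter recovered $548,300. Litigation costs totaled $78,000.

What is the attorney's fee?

$115,500.00

Fee base (net of costs): $548,300 − $78,000 = $470,300
First $97,000 at 45% = $43,650.00
Next $68,000 at 41% = $27,880.00
Next $219,000 at 32% = $70,080.00
Remaining $86,300 at 25.5% = $22,006.50
Fee: $43,650.00 + $27,880.00 + $70,080.00 + $22,006.50 = $163,616.50
$163,616.50 exceeds the $115,500 cap, so the fee is capped at $115,500.00.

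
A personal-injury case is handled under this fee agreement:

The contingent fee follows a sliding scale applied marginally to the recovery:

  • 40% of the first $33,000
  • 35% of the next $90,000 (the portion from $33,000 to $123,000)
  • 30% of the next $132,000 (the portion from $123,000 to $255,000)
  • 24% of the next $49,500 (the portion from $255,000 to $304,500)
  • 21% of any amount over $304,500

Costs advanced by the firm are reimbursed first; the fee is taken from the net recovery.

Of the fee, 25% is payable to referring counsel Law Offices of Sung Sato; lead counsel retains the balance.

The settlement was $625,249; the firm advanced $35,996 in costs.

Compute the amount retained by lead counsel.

$116,983.60

Fee base (net of costs): $625,249 − $35,996 = $589,253
First $33,000 at 40% = $13,200.00
Next $90,000 at 35% = $31,500.00
Next $132,000 at 30% = $39,600.00
Next $49,500 at 24% = $11,880.00
Remaining $284,753 at 21% = $59,798.13
Fee: $13,200.00 + $31,500.00 + $39,600.00 + $11,880.00 + $59,798.13 = $155,978.13
Referral share: 25% of $155,978.13 = $38,994.53; lead counsel retains $155,978.13 − $38,994.53 = $116,983.60.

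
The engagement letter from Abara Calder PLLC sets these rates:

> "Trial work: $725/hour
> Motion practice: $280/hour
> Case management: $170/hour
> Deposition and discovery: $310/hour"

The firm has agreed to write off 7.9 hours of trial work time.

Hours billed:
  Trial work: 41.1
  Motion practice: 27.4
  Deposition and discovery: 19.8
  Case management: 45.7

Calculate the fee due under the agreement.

$45,649.00

Trial work: 41.1 × $725 = $29,797.50
Motion practice: 27.4 × $280 = $7,672.00
Case management: 45.7 × $170 = $7,769.00
Deposition and discovery: 19.8 × $310 = $6,138.00
Subtotal: $51,376.50
Write-off: 7.9 × $725 = $5,727.50
Total: $51,376.50 − $5,727.50 = $45,649.00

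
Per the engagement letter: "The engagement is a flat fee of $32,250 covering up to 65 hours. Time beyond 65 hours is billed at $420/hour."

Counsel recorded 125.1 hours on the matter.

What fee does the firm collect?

$57,492.00

Flat fee: $32,250.00
Excess hours: 125.1 − 65 = 60.1
Overrun: 60.1 × $420 = $25,242.00
Total: $32,250.00 + $25,242.00 = $57,492.00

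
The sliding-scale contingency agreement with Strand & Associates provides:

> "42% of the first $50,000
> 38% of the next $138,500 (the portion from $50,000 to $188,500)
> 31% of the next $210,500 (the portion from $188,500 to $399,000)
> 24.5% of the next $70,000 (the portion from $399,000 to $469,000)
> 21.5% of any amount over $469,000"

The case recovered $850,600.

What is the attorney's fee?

First $50,000 at 42% = $21,000.00
Next $138,500 at 38% = $52,630.00
Next $210,500 at 31% = $65,255.00
Next $70,000 at 24.5% = $17,150.00
Remaining $381,600 at 21.5% = $82,044.00
Fee: $21,000.00 + $52,630.00 + $65,255.00 + $17,150.00 + $82,044.00 = $238,079.00

$238,079.00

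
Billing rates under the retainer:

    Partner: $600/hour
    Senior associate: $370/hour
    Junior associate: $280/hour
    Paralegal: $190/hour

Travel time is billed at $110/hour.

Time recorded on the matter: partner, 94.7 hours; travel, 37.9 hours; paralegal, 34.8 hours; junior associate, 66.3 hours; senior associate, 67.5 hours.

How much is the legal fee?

Partner: 94.7 × $600 = $56,820.00
Senior associate: 67.5 × $370 = $24,975.00
Junior associate: 66.3 × $280 = $18,564.00
Paralegal: 34.8 × $190 = $6,612.00
Subtotal: $56,820.00 + $24,975.00 + $18,564.00 + $6,612.00 = $106,971.00
Travel: 37.9 × $110 = $4,169.00
Total: $106,971.00 + $4,169.00 = $111,140.00

$111,140.00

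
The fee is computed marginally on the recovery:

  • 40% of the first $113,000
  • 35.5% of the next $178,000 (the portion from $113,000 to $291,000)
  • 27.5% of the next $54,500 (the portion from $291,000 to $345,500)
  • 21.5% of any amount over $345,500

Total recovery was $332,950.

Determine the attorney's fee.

$119,926.25

First $113,000 at 40% = $45,200.00
Next $178,000 at 35.5% = $63,190.00
Remaining $41,950 at 27.5% = $11,536.25
Fee: $45,200.00 + $63,190.00 + $11,536.25 = $119,926.25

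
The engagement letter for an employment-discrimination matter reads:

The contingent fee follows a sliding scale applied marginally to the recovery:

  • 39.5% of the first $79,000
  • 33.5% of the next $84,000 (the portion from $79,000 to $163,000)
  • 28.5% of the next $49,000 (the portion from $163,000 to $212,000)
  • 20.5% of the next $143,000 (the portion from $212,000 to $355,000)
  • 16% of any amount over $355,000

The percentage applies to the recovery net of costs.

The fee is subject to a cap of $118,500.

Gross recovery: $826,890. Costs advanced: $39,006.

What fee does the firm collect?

$118,500.00

Fee base (net of costs): $826,890 − $39,006 = $787,884
First $79,000 at 39.5% = $31,205.00
Next $84,000 at 33.5% = $28,140.00
Next $49,000 at 28.5% = $13,965.00
Next $143,000 at 20.5% = $29,315.00
Remaining $432,884 at 16% = $69,261.44
Fee: $31,205.00 + $28,140.00 + $13,965.00 + $29,315.00 + $69,261.44 = $171,886.44
$171,886.44 exceeds the $118,500 cap, so the fee is capped at $118,500.00.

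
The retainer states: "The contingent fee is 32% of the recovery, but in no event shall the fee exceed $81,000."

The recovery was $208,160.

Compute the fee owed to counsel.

$66,611.20

32% of $208,160 = $66,611.20
That is under the $81,000 cap.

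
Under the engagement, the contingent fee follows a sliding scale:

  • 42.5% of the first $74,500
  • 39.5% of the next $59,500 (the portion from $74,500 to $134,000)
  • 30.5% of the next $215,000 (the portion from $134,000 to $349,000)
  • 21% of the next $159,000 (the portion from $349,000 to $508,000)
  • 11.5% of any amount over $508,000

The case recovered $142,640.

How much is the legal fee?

$57,800.20

First $74,500 at 42.5% = $31,662.50
Next $59,500 at 39.5% = $23,502.50
Remaining $8,640 at 30.5% = $2,635.20
Fee: $31,662.50 + $23,502.50 + $2,635.20 = $57,800.20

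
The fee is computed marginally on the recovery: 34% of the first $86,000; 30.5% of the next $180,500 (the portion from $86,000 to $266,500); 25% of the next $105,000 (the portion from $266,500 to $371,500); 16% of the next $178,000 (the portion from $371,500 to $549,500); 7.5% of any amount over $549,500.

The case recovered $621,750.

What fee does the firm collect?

$144,441.25

First $86,000 at 34% = $29,240.00
Next $180,500 at 30.5% = $55,052.50
Next $105,000 at 25% = $26,250.00
Next $178,000 at 16% = $28,480.00
Remaining $72,250 at 7.5% = $5,418.75
Fee: $29,240.00 + $55,052.50 + $26,250.00 + $28,480.00 + $5,418.75 = $144,441.25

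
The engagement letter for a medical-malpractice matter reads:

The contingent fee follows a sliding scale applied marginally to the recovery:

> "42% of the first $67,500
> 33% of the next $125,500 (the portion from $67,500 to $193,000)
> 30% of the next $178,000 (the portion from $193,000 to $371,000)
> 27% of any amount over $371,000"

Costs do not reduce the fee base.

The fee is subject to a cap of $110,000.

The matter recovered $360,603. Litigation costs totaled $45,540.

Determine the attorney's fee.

$110,000.00

Fee base is the gross recovery, $360,603; costs are reimbursed separately.
First $67,500 at 42% = $28,350.00
Next $125,500 at 33% = $41,415.00
Remaining $167,603 at 30% = $50,280.90
Fee: $28,350.00 + $41,415.00 + $50,280.90 = $120,045.90
$120,045.90 exceeds the $110,000 cap, so the fee is capped at $110,000.00.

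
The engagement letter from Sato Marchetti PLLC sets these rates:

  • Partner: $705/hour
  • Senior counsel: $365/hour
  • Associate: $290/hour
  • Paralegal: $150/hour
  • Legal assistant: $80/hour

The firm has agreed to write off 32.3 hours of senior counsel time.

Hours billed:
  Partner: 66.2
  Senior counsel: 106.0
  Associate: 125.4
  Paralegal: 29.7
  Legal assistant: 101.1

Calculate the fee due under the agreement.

$122,480.50

Partner: 66.2 × $705 = $46,671.00
Senior counsel: 106.0 × $365 = $38,690.00
Associate: 125.4 × $290 = $36,366.00
Paralegal: 29.7 × $150 = $4,455.00
Legal assistant: 101.1 × $80 = $8,088.00
Subtotal: $134,270.00
Write-off: 32.3 × $365 = $11,789.50
Total: $134,270.00 − $11,789.50 = $122,480.50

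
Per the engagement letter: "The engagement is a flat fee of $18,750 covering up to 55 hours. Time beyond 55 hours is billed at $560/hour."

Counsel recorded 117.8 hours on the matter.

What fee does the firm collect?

$53,918.00

Flat fee: $18,750.00
Excess hours: 117.8 − 55 = 62.8
Overrun: 62.8 × $560 = $35,168.00
Total: $18,750.00 + $35,168.00 = $53,918.00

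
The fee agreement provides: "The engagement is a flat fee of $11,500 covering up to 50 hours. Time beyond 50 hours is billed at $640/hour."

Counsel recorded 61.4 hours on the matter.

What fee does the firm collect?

Flat fee: $11,500.00
Excess hours: 61.4 − 50 = 11.4
Overrun: 11.4 × $640 = $7,296.00
Total: $11,500.00 + $7,296.00 = $18,796.00

$18,796.00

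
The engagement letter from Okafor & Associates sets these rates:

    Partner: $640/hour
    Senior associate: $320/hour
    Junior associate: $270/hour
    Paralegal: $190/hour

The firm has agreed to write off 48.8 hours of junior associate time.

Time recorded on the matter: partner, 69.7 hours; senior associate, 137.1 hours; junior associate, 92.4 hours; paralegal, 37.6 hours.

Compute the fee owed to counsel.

$107,396.00

Partner: 69.7 × $640 = $44,608.00
Senior associate: 137.1 × $320 = $43,872.00
Junior associate: 92.4 × $270 = $24,948.00
Paralegal: 37.6 × $190 = $7,144.00
Subtotal: $120,572.00
Write-off: 48.8 × $270 = $13,176.00
Total: $120,572.00 − $13,176.00 = $107,396.00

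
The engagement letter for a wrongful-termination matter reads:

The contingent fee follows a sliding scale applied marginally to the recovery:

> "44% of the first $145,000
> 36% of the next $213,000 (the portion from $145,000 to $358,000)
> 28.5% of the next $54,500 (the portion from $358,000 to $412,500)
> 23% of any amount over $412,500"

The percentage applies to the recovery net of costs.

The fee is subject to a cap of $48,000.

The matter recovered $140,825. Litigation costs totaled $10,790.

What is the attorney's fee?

Fee base (net of costs): $140,825 − $10,790 = $130,035
First $130,035 at 44% = $57,215.40
$57,215.40 exceeds the $48,000 cap, so the fee is capped at $48,000.00.

$48,000.00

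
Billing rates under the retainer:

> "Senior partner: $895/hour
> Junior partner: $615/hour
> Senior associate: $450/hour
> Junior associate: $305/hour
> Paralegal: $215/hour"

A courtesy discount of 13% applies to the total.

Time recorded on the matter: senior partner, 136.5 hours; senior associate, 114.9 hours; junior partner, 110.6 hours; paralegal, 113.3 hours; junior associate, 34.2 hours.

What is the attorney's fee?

$240,713.34

Senior partner: 136.5 × $895 = $122,167.50
Junior partner: 110.6 × $615 = $68,019.00
Senior associate: 114.9 × $450 = $51,705.00
Junior associate: 34.2 × $305 = $10,431.00
Paralegal: 113.3 × $215 = $24,359.50
Subtotal: $276,682.00
Less 13% discount: −$35,968.66
Total: $276,682.00 − $35,968.66 = $240,713.34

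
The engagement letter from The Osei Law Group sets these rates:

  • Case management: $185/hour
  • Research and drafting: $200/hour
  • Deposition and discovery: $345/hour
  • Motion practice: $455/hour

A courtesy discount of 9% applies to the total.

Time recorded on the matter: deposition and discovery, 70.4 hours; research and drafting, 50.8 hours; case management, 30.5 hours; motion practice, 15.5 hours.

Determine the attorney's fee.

Case management: 30.5 × $185 = $5,642.50
Research and drafting: 50.8 × $200 = $10,160.00
Deposition and discovery: 70.4 × $345 = $24,288.00
Motion practice: 15.5 × $455 = $7,052.50
Subtotal: $47,143.00
Less 9% discount: −$4,242.87
Total: $47,143.00 − $4,242.87 = $42,900.13

$42,900.13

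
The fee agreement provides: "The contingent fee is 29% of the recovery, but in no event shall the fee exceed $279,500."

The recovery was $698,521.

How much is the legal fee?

29% of $698,521 = $202,571.09
That is under the $279,500 cap.

$202,571.09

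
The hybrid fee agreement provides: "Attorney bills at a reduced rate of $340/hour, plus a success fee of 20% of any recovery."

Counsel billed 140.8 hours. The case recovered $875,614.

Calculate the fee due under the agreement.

$222,994.80

Hourly: 140.8 × $340 = $47,872.00
Success fee: 20% of $875,614 = $175,122.80
Total: $47,872.00 + $175,122.80 = $222,994.80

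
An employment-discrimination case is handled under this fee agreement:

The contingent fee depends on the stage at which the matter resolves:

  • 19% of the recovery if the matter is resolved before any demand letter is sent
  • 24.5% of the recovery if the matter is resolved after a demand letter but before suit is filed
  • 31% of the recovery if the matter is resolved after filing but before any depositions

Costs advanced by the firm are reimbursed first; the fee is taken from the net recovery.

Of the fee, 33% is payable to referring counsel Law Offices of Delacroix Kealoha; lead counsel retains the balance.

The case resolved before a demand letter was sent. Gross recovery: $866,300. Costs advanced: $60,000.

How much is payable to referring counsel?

$50,555.01

Fee base (net of costs): $866,300 − $60,000 = $806,300
The matter resolved before a demand letter was sent, so the 19% rate applies.
$806,300 × 19% = $153,197.00
Referral share: 33% of $153,197.00 = $50,555.01; lead counsel retains $153,197.00 − $50,555.01 = $102,641.99.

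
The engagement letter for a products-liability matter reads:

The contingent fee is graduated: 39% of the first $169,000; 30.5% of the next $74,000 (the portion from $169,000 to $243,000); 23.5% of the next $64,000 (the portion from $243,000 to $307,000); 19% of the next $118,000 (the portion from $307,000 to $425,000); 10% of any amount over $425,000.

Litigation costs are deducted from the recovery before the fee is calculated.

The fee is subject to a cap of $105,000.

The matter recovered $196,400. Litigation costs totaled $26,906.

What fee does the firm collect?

Fee base (net of costs): $196,400 − $26,906 = $169,494
First $169,000 at 39% = $65,910.00
Remaining $494 at 30.5% = $150.67
Fee: $65,910.00 + $150.67 = $66,060.67
$66,060.67 is under the $105,000 cap.

$66,060.67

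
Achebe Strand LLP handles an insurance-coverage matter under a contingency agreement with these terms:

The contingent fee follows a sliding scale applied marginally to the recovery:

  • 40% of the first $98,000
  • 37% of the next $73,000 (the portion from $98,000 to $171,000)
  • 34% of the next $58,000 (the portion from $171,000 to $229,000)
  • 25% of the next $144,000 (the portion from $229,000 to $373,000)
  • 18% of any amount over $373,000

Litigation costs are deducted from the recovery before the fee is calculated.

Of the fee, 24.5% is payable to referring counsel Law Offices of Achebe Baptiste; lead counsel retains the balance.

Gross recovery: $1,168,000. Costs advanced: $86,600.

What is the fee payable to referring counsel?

$61,113.29

Fee base (net of costs): $1,168,000 − $86,600 = $1,081,400
First $98,000 at 40% = $39,200.00
Next $73,000 at 37% = $27,010.00
Next $58,000 at 34% = $19,720.00
Next $144,000 at 25% = $36,000.00
Remaining $708,400 at 18% = $127,512.00
Fee: $39,200.00 + $27,010.00 + $19,720.00 + $36,000.00 + $127,512.00 = $249,442.00
Referral share: 24.5% of $249,442.00 = $61,113.29; lead counsel retains $249,442.00 − $61,113.29 = $188,328.71.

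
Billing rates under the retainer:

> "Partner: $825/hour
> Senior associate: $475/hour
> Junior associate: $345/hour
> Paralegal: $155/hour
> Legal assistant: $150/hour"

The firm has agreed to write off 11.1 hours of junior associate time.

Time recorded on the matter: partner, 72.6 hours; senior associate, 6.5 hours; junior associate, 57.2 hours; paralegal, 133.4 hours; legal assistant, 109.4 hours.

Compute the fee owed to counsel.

Partner: 72.6 × $825 = $59,895.00
Senior associate: 6.5 × $475 = $3,087.50
Junior associate: 57.2 × $345 = $19,734.00
Paralegal: 133.4 × $155 = $20,677.00
Legal assistant: 109.4 × $150 = $16,410.00
Subtotal: $119,803.50
Write-off: 11.1 × $345 = $3,829.50
Total: $119,803.50 − $3,829.50 = $115,974.00

$115,974.00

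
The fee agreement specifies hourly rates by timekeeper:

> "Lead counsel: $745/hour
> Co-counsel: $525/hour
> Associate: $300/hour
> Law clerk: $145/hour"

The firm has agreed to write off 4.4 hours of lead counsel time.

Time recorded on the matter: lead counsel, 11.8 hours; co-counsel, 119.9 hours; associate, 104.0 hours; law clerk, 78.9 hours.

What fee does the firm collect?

$111,101.00

Lead counsel: 11.8 × $745 = $8,791.00
Co-counsel: 119.9 × $525 = $62,947.50
Associate: 104.0 × $300 = $31,200.00
Law clerk: 78.9 × $145 = $11,440.50
Subtotal: $114,379.00
Write-off: 4.4 × $745 = $3,278.00
Total: $114,379.00 − $3,278.00 = $111,101.00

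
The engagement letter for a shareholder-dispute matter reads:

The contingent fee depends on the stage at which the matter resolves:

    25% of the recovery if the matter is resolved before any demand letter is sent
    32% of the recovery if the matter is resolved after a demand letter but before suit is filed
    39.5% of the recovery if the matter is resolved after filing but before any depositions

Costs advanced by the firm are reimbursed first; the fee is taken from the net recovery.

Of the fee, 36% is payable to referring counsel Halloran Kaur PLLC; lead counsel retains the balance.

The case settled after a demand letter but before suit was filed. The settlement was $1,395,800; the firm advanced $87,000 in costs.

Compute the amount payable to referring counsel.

Fee base (net of costs): $1,395,800 − $87,000 = $1,308,800
The matter settled after a demand letter but before suit was filed, so the 32% rate applies.
$1,308,800 × 32% = $418,816.00
Referral share: 36% of $418,816.00 = $150,773.76; lead counsel retains $418,816.00 − $150,773.76 = $268,042.24.

$150,773.76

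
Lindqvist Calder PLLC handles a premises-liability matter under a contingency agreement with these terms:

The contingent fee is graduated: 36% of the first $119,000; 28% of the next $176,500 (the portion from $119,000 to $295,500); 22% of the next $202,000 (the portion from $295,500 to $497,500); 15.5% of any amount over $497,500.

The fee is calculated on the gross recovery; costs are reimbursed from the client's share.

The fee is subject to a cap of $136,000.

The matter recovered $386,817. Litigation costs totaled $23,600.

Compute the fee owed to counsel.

Fee base is the gross recovery, $386,817; costs are reimbursed separately.
First $119,000 at 36% = $42,840.00
Next $176,500 at 28% = $49,420.00
Remaining $91,317 at 22% = $20,089.74
Fee: $42,840.00 + $49,420.00 + $20,089.74 = $112,349.74
$112,349.74 is under the $136,000 cap.

$112,349.74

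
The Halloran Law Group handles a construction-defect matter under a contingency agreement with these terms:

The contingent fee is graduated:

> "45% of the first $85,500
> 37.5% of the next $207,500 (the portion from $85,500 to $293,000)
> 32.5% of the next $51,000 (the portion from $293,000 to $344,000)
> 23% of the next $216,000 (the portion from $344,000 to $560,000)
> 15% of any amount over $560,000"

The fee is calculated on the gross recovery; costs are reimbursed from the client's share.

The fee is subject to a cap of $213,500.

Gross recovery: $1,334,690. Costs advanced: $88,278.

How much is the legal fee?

$213,500.00

Fee base is the gross recovery, $1,334,690; costs are reimbursed separately.
First $85,500 at 45% = $38,475.00
Next $207,500 at 37.5% = $77,812.50
Next $51,000 at 32.5% = $16,575.00
Next $216,000 at 23% = $49,680.00
Remaining $774,690 at 15% = $116,203.50
Fee: $38,475.00 + $77,812.50 + $16,575.00 + $49,680.00 + $116,203.50 = $298,746.00
$298,746.00 exceeds the $213,500 cap, so the fee is capped at $213,500.00.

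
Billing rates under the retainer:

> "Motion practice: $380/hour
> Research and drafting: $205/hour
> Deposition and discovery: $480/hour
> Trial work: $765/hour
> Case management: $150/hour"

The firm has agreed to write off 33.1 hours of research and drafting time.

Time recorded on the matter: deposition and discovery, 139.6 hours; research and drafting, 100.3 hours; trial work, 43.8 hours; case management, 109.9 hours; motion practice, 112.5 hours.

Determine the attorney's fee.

$173,526.00

Motion practice: 112.5 × $380 = $42,750.00
Research and drafting: 100.3 × $205 = $20,561.50
Deposition and discovery: 139.6 × $480 = $67,008.00
Trial work: 43.8 × $765 = $33,507.00
Case management: 109.9 × $150 = $16,485.00
Subtotal: $180,311.50
Write-off: 33.1 × $205 = $6,785.50
Total: $180,311.50 − $6,785.50 = $173,526.00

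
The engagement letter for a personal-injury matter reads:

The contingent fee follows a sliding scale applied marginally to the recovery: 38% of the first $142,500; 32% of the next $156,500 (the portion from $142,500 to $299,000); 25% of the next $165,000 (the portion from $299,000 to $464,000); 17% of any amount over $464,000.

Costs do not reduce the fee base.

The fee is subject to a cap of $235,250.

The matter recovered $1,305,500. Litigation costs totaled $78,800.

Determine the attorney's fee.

$235,250.00

Fee base is the gross recovery, $1,305,500; costs are reimbursed separately.
First $142,500 at 38% = $54,150.00
Next $156,500 at 32% = $50,080.00
Next $165,000 at 25% = $41,250.00
Remaining $841,500 at 17% = $143,055.00
Fee: $54,150.00 + $50,080.00 + $41,250.00 + $143,055.00 = $288,535.00
$288,535.00 exceeds the $235,250 cap, so the fee is capped at $235,250.00.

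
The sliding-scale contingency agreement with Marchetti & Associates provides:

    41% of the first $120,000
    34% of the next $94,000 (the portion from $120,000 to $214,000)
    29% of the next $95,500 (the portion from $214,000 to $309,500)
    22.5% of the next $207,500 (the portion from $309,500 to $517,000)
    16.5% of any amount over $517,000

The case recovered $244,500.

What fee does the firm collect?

First $120,000 at 41% = $49,200.00
Next $94,000 at 34% = $31,960.00
Remaining $30,500 at 29% = $8,845.00
Fee: $49,200.00 + $31,960.00 + $8,845.00 = $90,005.00

$90,005.00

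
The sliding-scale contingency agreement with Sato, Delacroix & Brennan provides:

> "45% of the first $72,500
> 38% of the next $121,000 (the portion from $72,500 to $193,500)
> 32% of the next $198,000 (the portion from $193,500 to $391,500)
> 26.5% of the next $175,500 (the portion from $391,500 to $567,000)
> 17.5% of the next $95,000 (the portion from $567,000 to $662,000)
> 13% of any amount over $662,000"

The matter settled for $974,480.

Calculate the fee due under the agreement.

First $72,500 at 45% = $32,625.00
Next $121,000 at 38% = $45,980.00
Next $198,000 at 32% = $63,360.00
Next $175,500 at 26.5% = $46,507.50
Next $95,000 at 17.5% = $16,625.00
Remaining $312,480 at 13% = $40,622.40
Fee: $32,625.00 + $45,980.00 + $63,360.00 + $46,507.50 + $16,625.00 + $40,622.40 = $245,719.90

$245,719.90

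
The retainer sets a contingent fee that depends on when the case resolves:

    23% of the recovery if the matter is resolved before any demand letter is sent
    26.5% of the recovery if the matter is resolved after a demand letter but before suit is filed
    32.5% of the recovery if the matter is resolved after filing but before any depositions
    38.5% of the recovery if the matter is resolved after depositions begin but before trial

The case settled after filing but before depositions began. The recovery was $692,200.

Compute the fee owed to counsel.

$224,965.00

The matter settled after filing but before depositions began, so the 32.5% rate applies.
$692,200 × 32.5% = $224,965.00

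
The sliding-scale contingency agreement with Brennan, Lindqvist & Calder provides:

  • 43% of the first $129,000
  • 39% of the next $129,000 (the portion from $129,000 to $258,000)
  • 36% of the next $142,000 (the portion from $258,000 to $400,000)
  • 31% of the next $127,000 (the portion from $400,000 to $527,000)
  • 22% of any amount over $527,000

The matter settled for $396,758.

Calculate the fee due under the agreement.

First $129,000 at 43% = $55,470.00
Next $129,000 at 39% = $50,310.00
Remaining $138,758 at 36% = $49,952.88
Fee: $55,470.00 + $50,310.00 + $49,952.88 = $155,732.88

$155,732.88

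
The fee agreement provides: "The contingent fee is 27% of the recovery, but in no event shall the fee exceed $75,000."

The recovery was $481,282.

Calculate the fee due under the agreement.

27% of $481,282 = $129,946.14
That exceeds the $75,000 cap, so the fee is capped at $75,000.

$75,000.00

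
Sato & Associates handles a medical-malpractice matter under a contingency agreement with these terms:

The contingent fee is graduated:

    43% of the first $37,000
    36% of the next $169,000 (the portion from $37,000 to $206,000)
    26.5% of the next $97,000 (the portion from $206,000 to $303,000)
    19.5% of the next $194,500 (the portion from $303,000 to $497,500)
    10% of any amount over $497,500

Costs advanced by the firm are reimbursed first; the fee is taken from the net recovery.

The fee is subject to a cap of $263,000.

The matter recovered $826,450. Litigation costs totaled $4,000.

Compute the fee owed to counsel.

Fee base (net of costs): $826,450 − $4,000 = $822,450
First $37,000 at 43% = $15,910.00
Next $169,000 at 36% = $60,840.00
Next $97,000 at 26.5% = $25,705.00
Next $194,500 at 19.5% = $37,927.50
Remaining $324,950 at 10% = $32,495.00
Fee: $15,910.00 + $60,840.00 + $25,705.00 + $37,927.50 + $32,495.00 = $172,877.50
$172,877.50 is under the $263,000 cap.

$172,877.50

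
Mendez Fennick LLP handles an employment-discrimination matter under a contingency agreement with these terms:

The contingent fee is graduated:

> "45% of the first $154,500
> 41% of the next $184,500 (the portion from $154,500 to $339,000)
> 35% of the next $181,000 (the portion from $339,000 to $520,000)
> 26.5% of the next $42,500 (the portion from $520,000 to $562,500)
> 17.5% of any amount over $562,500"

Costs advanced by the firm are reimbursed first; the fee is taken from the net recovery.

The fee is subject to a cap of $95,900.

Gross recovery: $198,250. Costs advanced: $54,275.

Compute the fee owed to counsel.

Fee base (net of costs): $198,250 − $54,275 = $143,975
First $143,975 at 45% = $64,788.75
$64,788.75 is under the $95,900 cap.

$64,788.75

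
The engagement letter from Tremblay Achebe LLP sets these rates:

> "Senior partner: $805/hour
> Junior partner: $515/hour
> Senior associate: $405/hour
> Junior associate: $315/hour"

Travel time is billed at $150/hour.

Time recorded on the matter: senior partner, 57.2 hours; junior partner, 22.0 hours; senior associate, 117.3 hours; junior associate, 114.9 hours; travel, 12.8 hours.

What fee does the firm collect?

$142,996.00

Senior partner: 57.2 × $805 = $46,046.00
Junior partner: 22.0 × $515 = $11,330.00
Senior associate: 117.3 × $405 = $47,506.50
Junior associate: 114.9 × $315 = $36,193.50
Subtotal: $46,046.00 + $11,330.00 + $47,506.50 + $36,193.50 = $141,076.00
Travel: 12.8 × $150 = $1,920.00
Total: $141,076.00 + $1,920.00 = $142,996.00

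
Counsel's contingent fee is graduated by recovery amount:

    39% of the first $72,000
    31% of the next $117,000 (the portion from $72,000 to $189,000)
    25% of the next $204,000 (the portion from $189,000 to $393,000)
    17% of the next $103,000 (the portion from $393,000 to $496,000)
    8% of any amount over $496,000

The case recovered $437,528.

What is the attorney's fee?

First $72,000 at 39% = $28,080.00
Next $117,000 at 31% = $36,270.00
Next $204,000 at 25% = $51,000.00
Remaining $44,528 at 17% = $7,569.76
Fee: $28,080.00 + $36,270.00 + $51,000.00 + $7,569.76 = $122,919.76

$122,919.76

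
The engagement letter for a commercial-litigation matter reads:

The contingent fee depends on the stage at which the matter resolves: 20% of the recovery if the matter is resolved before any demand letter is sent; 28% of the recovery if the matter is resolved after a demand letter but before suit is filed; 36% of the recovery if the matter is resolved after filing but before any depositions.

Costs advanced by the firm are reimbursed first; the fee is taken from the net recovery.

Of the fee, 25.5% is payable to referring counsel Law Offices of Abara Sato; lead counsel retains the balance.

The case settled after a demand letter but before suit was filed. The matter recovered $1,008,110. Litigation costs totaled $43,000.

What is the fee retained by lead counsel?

$201,321.95

Fee base (net of costs): $1,008,110 − $43,000 = $965,110
The matter settled after a demand letter but before suit was filed, so the 28% rate applies.
$965,110 × 28% = $270,230.80
Referral share: 25.5% of $270,230.80 = $68,908.85; lead counsel retains $270,230.80 − $68,908.85 = $201,321.95.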